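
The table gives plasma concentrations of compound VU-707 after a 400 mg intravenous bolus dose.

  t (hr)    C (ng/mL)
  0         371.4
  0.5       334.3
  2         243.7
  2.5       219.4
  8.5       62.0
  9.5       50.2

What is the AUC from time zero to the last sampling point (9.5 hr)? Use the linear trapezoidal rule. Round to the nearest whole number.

Trapezoidal AUC_0→9.5:
  [0→0.5]: (371.4+334.3)/2 × 0.5 = 176.425
  [0.5→2]: (334.3+243.7)/2 × 1.5 = 433.5
  [2→2.5]: (243.7+219.4)/2 × 0.5 = 115.775
  [2.5→8.5]: (219.4+62.0)/2 × 6 = 844.2
  [8.5→9.5]: (62.0+50.2)/2 × 1 = 56.1
  Sum = 1626.0 ng/mL·hr

AUC = 1626 ng/mL·hr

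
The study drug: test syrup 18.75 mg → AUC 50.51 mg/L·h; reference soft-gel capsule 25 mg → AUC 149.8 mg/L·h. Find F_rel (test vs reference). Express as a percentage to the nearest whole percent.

F_rel = 45%

F_rel = (AUC_test/D_test) / (AUC_ref/D_ref)
      = (50.51/18.75) / (149.8/25)
      = 2.69387 / 5.992 = 0.4496 = 44.96%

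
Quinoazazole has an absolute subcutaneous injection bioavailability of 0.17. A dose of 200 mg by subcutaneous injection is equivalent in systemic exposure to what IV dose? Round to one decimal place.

Systemic exposure from an extravascular dose = F × D_ev, so the equivalent IV dose is F × D_ev.
D_iv = F × D_ev = 0.17 × 200 = 34 mg

D_iv = 34.0 mg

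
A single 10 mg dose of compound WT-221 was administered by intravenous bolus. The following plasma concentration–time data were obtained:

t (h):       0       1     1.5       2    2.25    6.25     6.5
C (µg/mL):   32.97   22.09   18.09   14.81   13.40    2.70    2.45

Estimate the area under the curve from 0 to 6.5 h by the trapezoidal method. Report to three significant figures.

Trapezoidal AUC_0→6.5:
  [0→1]: (32.97+22.09)/2 × 1 = 27.53
  [1→1.5]: (22.09+18.09)/2 × 0.5 = 10.045
  [1.5→2]: (18.09+14.81)/2 × 0.5 = 8.225
  [2→2.25]: (14.81+13.40)/2 × 0.25 = 3.52625
  [2.25→6.25]: (13.40+2.70)/2 × 4 = 32.2
  [6.25→6.5]: (2.70+2.45)/2 × 0.25 = 0.64375
  Sum = 82.17 µg/mL·h

AUC = 82.2 µg/mL·h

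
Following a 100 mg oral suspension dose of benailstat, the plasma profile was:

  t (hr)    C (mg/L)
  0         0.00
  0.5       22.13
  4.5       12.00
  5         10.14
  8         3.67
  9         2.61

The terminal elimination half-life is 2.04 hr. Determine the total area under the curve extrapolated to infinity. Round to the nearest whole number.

AUC = 111 mg/L·hr

Trapezoidal AUC_0→9:
  [0→0.5]: (0.00+22.13)/2 × 0.5 = 5.5325
  [0.5→4.5]: (22.13+12.00)/2 × 4 = 68.26
  [4.5→5]: (12.00+10.14)/2 × 0.5 = 5.535
  [5→8]: (10.14+3.67)/2 × 3 = 20.715
  [8→9]: (3.67+2.61)/2 × 1 = 3.14
  Sum = 103.1825 mg/L·hr
k_e = ln2 / t½ = 0.693147 / 2.04 = 0.3398 hr^-1
Extrapolated tail: C_last / k_e = 2.61 / 0.3398 = 7.681
AUC_0→∞ = 103.1825 + 7.681 = 110.8635 mg/L·hr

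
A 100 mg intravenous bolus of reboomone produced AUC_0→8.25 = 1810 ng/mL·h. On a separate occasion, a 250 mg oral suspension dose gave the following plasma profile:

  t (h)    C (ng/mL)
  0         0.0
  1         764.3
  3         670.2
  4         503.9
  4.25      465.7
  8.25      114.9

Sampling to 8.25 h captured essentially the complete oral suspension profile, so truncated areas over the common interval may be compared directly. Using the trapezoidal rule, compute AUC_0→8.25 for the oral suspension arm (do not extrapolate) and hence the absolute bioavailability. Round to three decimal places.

Trapezoidal AUC_0→8.25 (oral suspension):
  [0→1]: (0.0+764.3)/2 × 1 = 382.15
  [1→3]: (764.3+670.2)/2 × 2 = 1434.5
  [3→4]: (670.2+503.9)/2 × 1 = 587.05
  [4→4.25]: (503.9+465.7)/2 × 0.25 = 121.2
  [4.25→8.25]: (465.7+114.9)/2 × 4 = 1161.2
  Sum = 3686.1 ng/mL·h
F = (AUC_ev/D_ev)/(AUC_iv/D_iv) = (3686.1/250)/(1810/100) = 14.7444/18.1 = 0.8146

F = 0.815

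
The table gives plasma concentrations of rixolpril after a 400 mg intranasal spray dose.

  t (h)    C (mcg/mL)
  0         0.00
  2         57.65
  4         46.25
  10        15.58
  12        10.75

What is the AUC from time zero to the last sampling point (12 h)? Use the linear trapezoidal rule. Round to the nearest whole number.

Trapezoidal AUC_0→12:
  [0→2]: (0.00+57.65)/2 × 2 = 57.65
  [2→4]: (57.65+46.25)/2 × 2 = 103.9
  [4→10]: (46.25+15.58)/2 × 6 = 185.49
  [10→12]: (15.58+10.75)/2 × 2 = 26.33
  Sum = 373.37 mcg/mL·h

AUC = 373 mcg/mL·h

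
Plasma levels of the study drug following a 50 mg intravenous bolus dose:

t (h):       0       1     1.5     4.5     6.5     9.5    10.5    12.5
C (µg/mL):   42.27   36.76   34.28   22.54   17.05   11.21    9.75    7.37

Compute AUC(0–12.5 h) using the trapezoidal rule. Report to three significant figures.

AUC = 252 µg/mL·h

Trapezoidal AUC_0→12.5:
  [0→1]: (42.27+36.76)/2 × 1 = 39.515
  [1→1.5]: (36.76+34.28)/2 × 0.5 = 17.76
  [1.5→4.5]: (34.28+22.54)/2 × 3 = 85.23
  [4.5→6.5]: (22.54+17.05)/2 × 2 = 39.59
  [6.5→9.5]: (17.05+11.21)/2 × 3 = 42.39
  [9.5→10.5]: (11.21+9.75)/2 × 1 = 10.48
  [10.5→12.5]: (9.75+7.37)/2 × 2 = 17.12
  Sum = 252.085 µg/mL·h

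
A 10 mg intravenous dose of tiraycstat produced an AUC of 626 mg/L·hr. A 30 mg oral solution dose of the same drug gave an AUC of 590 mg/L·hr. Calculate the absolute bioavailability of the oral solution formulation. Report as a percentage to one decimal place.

F = (AUC_ev / D_ev) / (AUC_iv / D_iv)
  = (590/30) / (626/10)
  = 19.6667 / 62.6 = 0.3142
  = 31.42%

F = 31.4%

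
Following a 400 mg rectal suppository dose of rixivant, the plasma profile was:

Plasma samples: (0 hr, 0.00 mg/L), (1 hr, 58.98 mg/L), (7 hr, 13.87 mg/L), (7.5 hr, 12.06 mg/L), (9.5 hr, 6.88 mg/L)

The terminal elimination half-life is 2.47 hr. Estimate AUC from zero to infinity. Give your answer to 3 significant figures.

Trapezoidal AUC_0→9.5:
  [0→1]: (0.00+58.98)/2 × 1 = 29.49
  [1→7]: (58.98+13.87)/2 × 6 = 218.55
  [7→7.5]: (13.87+12.06)/2 × 0.5 = 6.4825
  [7.5→9.5]: (12.06+6.88)/2 × 2 = 18.94
  Sum = 273.4625 mg/L·hr
k_e = ln2 / t½ = 0.693147 / 2.47 = 0.2806 hr^-1
Extrapolated tail: C_last / k_e = 6.88 / 0.2806 = 24.519
AUC_0→∞ = 273.4625 + 24.519 = 297.9815 mg/L·hr

AUC = 298 mg/L·hr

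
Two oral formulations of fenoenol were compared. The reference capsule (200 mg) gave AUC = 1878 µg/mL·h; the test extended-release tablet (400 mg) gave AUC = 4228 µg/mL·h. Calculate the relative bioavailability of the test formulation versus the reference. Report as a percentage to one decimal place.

F_rel = (AUC_test/D_test) / (AUC_ref/D_ref)
      = (4228/400) / (1878/200)
      = 10.57 / 9.39 = 1.1257 = 112.57%

F_rel = 112.6%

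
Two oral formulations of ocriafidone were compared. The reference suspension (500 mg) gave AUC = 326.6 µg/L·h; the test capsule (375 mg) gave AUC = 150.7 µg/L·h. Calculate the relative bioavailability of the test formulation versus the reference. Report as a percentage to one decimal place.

F_rel = 61.5%

F_rel = (AUC_test/D_test) / (AUC_ref/D_ref)
      = (150.7/375) / (326.6/500)
      = 0.401867 / 0.6532 = 0.6152 = 61.52%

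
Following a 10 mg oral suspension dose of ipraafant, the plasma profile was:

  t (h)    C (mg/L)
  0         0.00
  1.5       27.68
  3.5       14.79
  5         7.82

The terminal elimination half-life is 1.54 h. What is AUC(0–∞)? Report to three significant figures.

AUC = 97.6 mg/L·h

Trapezoidal AUC_0→5:
  [0→1.5]: (0.00+27.68)/2 × 1.5 = 20.76
  [1.5→3.5]: (27.68+14.79)/2 × 2 = 42.47
  [3.5→5]: (14.79+7.82)/2 × 1.5 = 16.9575
  Sum = 80.1875 mg/L·h
k_e = ln2 / t½ = 0.693147 / 1.54 = 0.4501 h^-1
Extrapolated tail: C_last / k_e = 7.82 / 0.4501 = 17.374
AUC_0→∞ = 80.1875 + 17.374 = 97.5615 mg/L·h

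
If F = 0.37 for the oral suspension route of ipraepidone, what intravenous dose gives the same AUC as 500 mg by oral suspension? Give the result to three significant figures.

D_iv = 185 mg

Systemic exposure from an extravascular dose = F × D_ev, so the equivalent IV dose is F × D_ev.
D_iv = F × D_ev = 0.37 × 500 = 185 mg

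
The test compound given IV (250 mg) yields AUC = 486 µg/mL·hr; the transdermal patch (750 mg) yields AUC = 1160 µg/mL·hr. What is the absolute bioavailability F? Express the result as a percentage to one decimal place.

F = 79.6%

F = (AUC_ev / D_ev) / (AUC_iv / D_iv)
  = (1160/750) / (486/250)
  = 1.54667 / 1.944 = 0.7956
  = 79.56%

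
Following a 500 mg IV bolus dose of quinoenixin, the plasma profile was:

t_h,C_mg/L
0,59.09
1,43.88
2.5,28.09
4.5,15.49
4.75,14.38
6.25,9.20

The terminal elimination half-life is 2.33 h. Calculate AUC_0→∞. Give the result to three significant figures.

AUC = 201 mg/L·h

Trapezoidal AUC_0→6.25:
  [0→1]: (59.09+43.88)/2 × 1 = 51.485
  [1→2.5]: (43.88+28.09)/2 × 1.5 = 53.9775
  [2.5→4.5]: (28.09+15.49)/2 × 2 = 43.58
  [4.5→4.75]: (15.49+14.38)/2 × 0.25 = 3.73375
  [4.75→6.25]: (14.38+9.20)/2 × 1.5 = 17.685
  Sum = 170.46125 mg/L·h
k_e = ln2 / t½ = 0.693147 / 2.33 = 0.2975 h^-1
Extrapolated tail: C_last / k_e = 9.20 / 0.2975 = 30.924
AUC_0→∞ = 170.46125 + 30.924 = 201.38525 mg/L·h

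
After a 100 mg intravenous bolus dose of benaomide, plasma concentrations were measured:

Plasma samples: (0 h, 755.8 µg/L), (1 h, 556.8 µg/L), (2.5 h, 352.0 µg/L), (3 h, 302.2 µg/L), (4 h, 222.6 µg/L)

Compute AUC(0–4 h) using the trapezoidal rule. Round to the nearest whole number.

AUC = 1764 µg/L·h

Trapezoidal AUC_0→4:
  [0→1]: (755.8+556.8)/2 × 1 = 656.3
  [1→2.5]: (556.8+352.0)/2 × 1.5 = 681.6
  [2.5→3]: (352.0+302.2)/2 × 0.5 = 163.55
  [3→4]: (302.2+222.6)/2 × 1 = 262.4
  Sum = 1763.85 µg/L·h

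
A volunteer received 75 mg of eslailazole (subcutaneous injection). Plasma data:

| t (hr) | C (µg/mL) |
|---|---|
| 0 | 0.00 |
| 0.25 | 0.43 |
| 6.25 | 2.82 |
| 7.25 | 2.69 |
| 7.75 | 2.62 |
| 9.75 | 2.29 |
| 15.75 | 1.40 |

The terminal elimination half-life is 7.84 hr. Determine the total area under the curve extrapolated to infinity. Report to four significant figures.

AUC = 45.70 µg/mL·hr

Trapezoidal AUC_0→15.75:
  [0→0.25]: (0.00+0.43)/2 × 0.25 = 0.05375
  [0.25→6.25]: (0.43+2.82)/2 × 6 = 9.75
  [6.25→7.25]: (2.82+2.69)/2 × 1 = 2.755
  [7.25→7.75]: (2.69+2.62)/2 × 0.5 = 1.3275
  [7.75→9.75]: (2.62+2.29)/2 × 2 = 4.91
  [9.75→15.75]: (2.29+1.40)/2 × 6 = 11.07
  Sum = 29.86625 µg/mL·hr
k_e = ln2 / t½ = 0.693147 / 7.84 = 0.0884 hr^-1
Extrapolated tail: C_last / k_e = 1.40 / 0.0884 = 15.837
AUC_0→∞ = 29.86625 + 15.837 = 45.70325 µg/mL·hr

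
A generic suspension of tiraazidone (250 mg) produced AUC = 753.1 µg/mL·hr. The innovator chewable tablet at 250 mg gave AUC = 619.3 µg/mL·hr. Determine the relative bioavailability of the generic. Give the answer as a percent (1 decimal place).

F_rel = (AUC_test/D_test) / (AUC_ref/D_ref)
      = (753.1/250) / (619.3/250)
      = 3.0124 / 2.4772 = 1.2161 = 121.61%

F_rel = 121.6%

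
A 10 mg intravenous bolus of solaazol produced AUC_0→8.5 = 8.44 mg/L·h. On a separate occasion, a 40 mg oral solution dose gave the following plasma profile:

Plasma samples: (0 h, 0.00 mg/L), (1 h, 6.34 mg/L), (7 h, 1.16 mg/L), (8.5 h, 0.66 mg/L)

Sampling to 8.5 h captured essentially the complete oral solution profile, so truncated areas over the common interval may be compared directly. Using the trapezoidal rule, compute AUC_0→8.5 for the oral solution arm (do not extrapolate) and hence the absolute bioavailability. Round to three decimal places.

F = 0.801

Trapezoidal AUC_0→8.5 (oral solution):
  [0→1]: (0.00+6.34)/2 × 1 = 3.17
  [1→7]: (6.34+1.16)/2 × 6 = 22.5
  [7→8.5]: (1.16+0.66)/2 × 1.5 = 1.365
  Sum = 27.035 mg/L·h
F = (AUC_ev/D_ev)/(AUC_iv/D_iv) = (27.035/40)/(8.44/10) = 0.675875/0.844 = 0.8008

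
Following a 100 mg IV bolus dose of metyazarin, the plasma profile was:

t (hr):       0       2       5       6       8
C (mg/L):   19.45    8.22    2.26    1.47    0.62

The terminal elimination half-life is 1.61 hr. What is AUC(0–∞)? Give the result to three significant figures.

AUC = 48.8 mg/L·hr

Trapezoidal AUC_0→8:
  [0→2]: (19.45+8.22)/2 × 2 = 27.67
  [2→5]: (8.22+2.26)/2 × 3 = 15.72
  [5→6]: (2.26+1.47)/2 × 1 = 1.865
  [6→8]: (1.47+0.62)/2 × 2 = 2.09
  Sum = 47.345 mg/L·hr
k_e = ln2 / t½ = 0.693147 / 1.61 = 0.4305 hr^-1
Extrapolated tail: C_last / k_e = 0.62 / 0.4305 = 1.440
AUC_0→∞ = 47.345 + 1.440 = 48.785 mg/L·hr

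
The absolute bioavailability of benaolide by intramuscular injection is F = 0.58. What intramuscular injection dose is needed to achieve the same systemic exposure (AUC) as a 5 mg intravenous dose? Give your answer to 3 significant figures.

For equal systemic exposure: F × D_ev = D_iv
D_ev = D_iv / F = 5 / 0.58 = 8.62069 mg

D_intramuscular = 8.62 mg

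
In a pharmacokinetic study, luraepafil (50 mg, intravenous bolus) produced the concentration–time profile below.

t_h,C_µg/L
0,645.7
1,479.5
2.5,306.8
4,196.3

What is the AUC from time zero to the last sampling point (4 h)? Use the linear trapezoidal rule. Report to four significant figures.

AUC = 1530 µg/L·h

Trapezoidal AUC_0→4:
  [0→1]: (645.7+479.5)/2 × 1 = 562.6
  [1→2.5]: (479.5+306.8)/2 × 1.5 = 589.725
  [2.5→4]: (306.8+196.3)/2 × 1.5 = 377.325
  Sum = 1529.65 µg/L·h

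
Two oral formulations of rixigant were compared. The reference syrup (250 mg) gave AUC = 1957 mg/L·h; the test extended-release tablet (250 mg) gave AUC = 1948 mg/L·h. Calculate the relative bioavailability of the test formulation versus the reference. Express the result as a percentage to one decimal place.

F_rel = 99.5%

F_rel = (AUC_test/D_test) / (AUC_ref/D_ref)
      = (1948/250) / (1957/250)
      = 7.792 / 7.828 = 0.9954 = 99.54%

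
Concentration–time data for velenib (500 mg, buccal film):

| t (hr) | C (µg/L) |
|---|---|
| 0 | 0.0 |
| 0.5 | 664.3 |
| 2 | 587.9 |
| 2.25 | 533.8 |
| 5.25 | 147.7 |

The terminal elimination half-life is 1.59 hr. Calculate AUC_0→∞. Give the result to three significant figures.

AUC = 2610 µg/L·hr

Trapezoidal AUC_0→5.25:
  [0→0.5]: (0.0+664.3)/2 × 0.5 = 166.075
  [0.5→2]: (664.3+587.9)/2 × 1.5 = 939.15
  [2→2.25]: (587.9+533.8)/2 × 0.25 = 140.2125
  [2.25→5.25]: (533.8+147.7)/2 × 3 = 1022.25
  Sum = 2267.6875 µg/L·hr
k_e = ln2 / t½ = 0.693147 / 1.59 = 0.4359 hr^-1
Extrapolated tail: C_last / k_e = 147.7 / 0.4359 = 338.839
AUC_0→∞ = 2267.6875 + 338.839 = 2606.5265 µg/L·hr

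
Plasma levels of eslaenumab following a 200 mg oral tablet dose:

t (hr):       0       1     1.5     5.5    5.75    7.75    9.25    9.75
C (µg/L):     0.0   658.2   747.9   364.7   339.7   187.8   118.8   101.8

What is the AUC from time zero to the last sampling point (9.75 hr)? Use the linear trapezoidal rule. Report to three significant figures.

Trapezoidal AUC_0→9.75:
  [0→1]: (0.0+658.2)/2 × 1 = 329.1
  [1→1.5]: (658.2+747.9)/2 × 0.5 = 351.525
  [1.5→5.5]: (747.9+364.7)/2 × 4 = 2225.2
  [5.5→5.75]: (364.7+339.7)/2 × 0.25 = 88.05
  [5.75→7.75]: (339.7+187.8)/2 × 2 = 527.5
  [7.75→9.25]: (187.8+118.8)/2 × 1.5 = 229.95
  [9.25→9.75]: (118.8+101.8)/2 × 0.5 = 55.15
  Sum = 3806.475 µg/L·hr

AUC = 3810 µg/L·hr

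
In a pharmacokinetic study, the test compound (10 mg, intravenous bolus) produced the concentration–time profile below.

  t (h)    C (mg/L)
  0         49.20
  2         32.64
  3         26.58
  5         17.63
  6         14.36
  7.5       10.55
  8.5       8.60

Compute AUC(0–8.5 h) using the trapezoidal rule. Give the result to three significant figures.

AUC = 200 mg/L·h

Trapezoidal AUC_0→8.5:
  [0→2]: (49.20+32.64)/2 × 2 = 81.84
  [2→3]: (32.64+26.58)/2 × 1 = 29.61
  [3→5]: (26.58+17.63)/2 × 2 = 44.21
  [5→6]: (17.63+14.36)/2 × 1 = 15.995
  [6→7.5]: (14.36+10.55)/2 × 1.5 = 18.6825
  [7.5→8.5]: (10.55+8.60)/2 × 1 = 9.575
  Sum = 199.9125 mg/L·h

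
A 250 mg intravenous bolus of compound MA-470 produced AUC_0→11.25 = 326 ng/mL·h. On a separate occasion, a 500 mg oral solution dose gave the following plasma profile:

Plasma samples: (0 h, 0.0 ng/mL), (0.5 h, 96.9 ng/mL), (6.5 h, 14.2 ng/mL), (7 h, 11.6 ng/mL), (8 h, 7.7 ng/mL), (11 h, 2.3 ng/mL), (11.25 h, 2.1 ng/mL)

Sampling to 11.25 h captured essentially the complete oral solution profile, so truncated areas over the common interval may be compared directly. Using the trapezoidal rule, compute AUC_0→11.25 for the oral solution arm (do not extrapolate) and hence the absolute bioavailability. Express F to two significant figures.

Trapezoidal AUC_0→11.25 (oral solution):
  [0→0.5]: (0.0+96.9)/2 × 0.5 = 24.225
  [0.5→6.5]: (96.9+14.2)/2 × 6 = 333.3
  [6.5→7]: (14.2+11.6)/2 × 0.5 = 6.45
  [7→8]: (11.6+7.7)/2 × 1 = 9.65
  [8→11]: (7.7+2.3)/2 × 3 = 15.0
  [11→11.25]: (2.3+2.1)/2 × 0.25 = 0.55
  Sum = 389.175 ng/mL·h
F = (AUC_ev/D_ev)/(AUC_iv/D_iv) = (389.175/500)/(326/250) = 0.77835/1.304 = 0.5969

F = 0.60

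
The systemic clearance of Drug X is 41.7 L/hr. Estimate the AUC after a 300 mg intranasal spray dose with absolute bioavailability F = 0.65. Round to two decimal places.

AUC = 4.68 mg/L·hr

AUC_0→∞ = F × Dose / CL
        = 0.65 × 300 / 41.7 = 4.67626 mg/L·hr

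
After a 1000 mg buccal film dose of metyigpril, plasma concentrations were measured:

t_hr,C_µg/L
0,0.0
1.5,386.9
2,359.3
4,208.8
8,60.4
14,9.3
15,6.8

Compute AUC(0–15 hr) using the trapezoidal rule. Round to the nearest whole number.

Trapezoidal AUC_0→15:
  [0→1.5]: (0.0+386.9)/2 × 1.5 = 290.175
  [1.5→2]: (386.9+359.3)/2 × 0.5 = 186.55
  [2→4]: (359.3+208.8)/2 × 2 = 568.1
  [4→8]: (208.8+60.4)/2 × 4 = 538.4
  [8→14]: (60.4+9.3)/2 × 6 = 209.1
  [14→15]: (9.3+6.8)/2 × 1 = 8.05
  Sum = 1800.375 µg/L·hr

AUC = 1800 µg/L·hr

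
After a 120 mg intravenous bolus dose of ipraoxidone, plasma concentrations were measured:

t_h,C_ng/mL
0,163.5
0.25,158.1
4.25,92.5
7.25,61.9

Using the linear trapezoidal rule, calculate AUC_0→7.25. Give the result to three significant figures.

AUC = 773 ng/mL·h

Trapezoidal AUC_0→7.25:
  [0→0.25]: (163.5+158.1)/2 × 0.25 = 40.2
  [0.25→4.25]: (158.1+92.5)/2 × 4 = 501.2
  [4.25→7.25]: (92.5+61.9)/2 × 3 = 231.6
  Sum = 773.0 ng/mL·h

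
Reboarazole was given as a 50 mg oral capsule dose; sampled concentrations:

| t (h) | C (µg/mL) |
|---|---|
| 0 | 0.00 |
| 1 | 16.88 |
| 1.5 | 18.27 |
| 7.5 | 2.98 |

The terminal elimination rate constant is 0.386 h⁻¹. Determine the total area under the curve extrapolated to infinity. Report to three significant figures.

Trapezoidal AUC_0→7.5:
  [0→1]: (0.00+16.88)/2 × 1 = 8.44
  [1→1.5]: (16.88+18.27)/2 × 0.5 = 8.7875
  [1.5→7.5]: (18.27+2.98)/2 × 6 = 63.75
  Sum = 80.9775 µg/mL·h
Extrapolated tail: C_last / k_e = 2.98 / 0.386 = 7.720
AUC_0→∞ = 80.9775 + 7.720 = 88.6975 µg/mL·h

AUC = 88.7 µg/mL·h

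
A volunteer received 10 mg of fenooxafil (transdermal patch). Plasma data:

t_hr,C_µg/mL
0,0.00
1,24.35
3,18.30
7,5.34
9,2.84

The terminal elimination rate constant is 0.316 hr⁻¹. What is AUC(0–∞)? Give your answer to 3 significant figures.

Trapezoidal AUC_0→9:
  [0→1]: (0.00+24.35)/2 × 1 = 12.175
  [1→3]: (24.35+18.30)/2 × 2 = 42.65
  [3→7]: (18.30+5.34)/2 × 4 = 47.28
  [7→9]: (5.34+2.84)/2 × 2 = 8.18
  Sum = 110.285 µg/mL·hr
Extrapolated tail: C_last / k_e = 2.84 / 0.316 = 8.987
AUC_0→∞ = 110.285 + 8.987 = 119.272 µg/mL·hr

AUC = 119 µg/mL·hr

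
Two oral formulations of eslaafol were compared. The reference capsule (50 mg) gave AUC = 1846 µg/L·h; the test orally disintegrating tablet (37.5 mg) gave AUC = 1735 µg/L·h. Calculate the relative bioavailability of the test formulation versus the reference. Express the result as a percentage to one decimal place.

F_rel = 125.3%

F_rel = (AUC_test/D_test) / (AUC_ref/D_ref)
      = (1735/37.5) / (1846/50)
      = 46.2667 / 36.92 = 1.2532 = 125.32%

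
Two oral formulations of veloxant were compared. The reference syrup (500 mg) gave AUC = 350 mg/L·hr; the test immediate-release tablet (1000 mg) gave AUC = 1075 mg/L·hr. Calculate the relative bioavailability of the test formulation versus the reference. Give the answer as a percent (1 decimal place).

F_rel = (AUC_test/D_test) / (AUC_ref/D_ref)
      = (1075/1000) / (350/500)
      = 1.075 / 0.7 = 1.5357 = 153.57%

F_rel = 153.6%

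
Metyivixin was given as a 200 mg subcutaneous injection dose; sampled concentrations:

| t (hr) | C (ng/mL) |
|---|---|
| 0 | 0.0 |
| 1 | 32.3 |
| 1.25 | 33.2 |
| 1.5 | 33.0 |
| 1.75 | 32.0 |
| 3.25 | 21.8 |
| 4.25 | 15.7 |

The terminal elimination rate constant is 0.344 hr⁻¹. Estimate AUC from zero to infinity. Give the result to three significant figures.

AUC = 145 ng/mL·hr

Trapezoidal AUC_0→4.25:
  [0→1]: (0.0+32.3)/2 × 1 = 16.15
  [1→1.25]: (32.3+33.2)/2 × 0.25 = 8.1875
  [1.25→1.5]: (33.2+33.0)/2 × 0.25 = 8.275
  [1.5→1.75]: (33.0+32.0)/2 × 0.25 = 8.125
  [1.75→3.25]: (32.0+21.8)/2 × 1.5 = 40.35
  [3.25→4.25]: (21.8+15.7)/2 × 1 = 18.75
  Sum = 99.8375 ng/mL·hr
Extrapolated tail: C_last / k_e = 15.7 / 0.344 = 45.640
AUC_0→∞ = 99.8375 + 45.640 = 145.4775 ng/mL·hr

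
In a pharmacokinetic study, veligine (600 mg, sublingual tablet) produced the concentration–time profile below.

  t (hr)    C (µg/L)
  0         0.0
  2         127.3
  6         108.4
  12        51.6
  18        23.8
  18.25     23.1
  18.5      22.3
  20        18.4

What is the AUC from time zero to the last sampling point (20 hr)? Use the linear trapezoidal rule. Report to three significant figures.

Trapezoidal AUC_0→20:
  [0→2]: (0.0+127.3)/2 × 2 = 127.3
  [2→6]: (127.3+108.4)/2 × 4 = 471.4
  [6→12]: (108.4+51.6)/2 × 6 = 480.0
  [12→18]: (51.6+23.8)/2 × 6 = 226.2
  [18→18.25]: (23.8+23.1)/2 × 0.25 = 5.8625
  [18.25→18.5]: (23.1+22.3)/2 × 0.25 = 5.675
  [18.5→20]: (22.3+18.4)/2 × 1.5 = 30.525
  Sum = 1346.9625 µg/L·hr

AUC = 1350 µg/L·hr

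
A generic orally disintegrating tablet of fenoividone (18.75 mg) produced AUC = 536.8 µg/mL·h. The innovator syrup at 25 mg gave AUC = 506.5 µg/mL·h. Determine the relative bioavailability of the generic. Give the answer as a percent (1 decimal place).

F_rel = (AUC_test/D_test) / (AUC_ref/D_ref)
      = (536.8/18.75) / (506.5/25)
      = 28.6293 / 20.26 = 1.4131 = 141.31%

F_rel = 141.3%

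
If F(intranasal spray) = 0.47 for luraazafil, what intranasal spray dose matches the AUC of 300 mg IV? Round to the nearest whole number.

D_intranasal = 638 mg

For equal systemic exposure: F × D_ev = D_iv
D_ev = D_iv / F = 300 / 0.47 = 638.298 mg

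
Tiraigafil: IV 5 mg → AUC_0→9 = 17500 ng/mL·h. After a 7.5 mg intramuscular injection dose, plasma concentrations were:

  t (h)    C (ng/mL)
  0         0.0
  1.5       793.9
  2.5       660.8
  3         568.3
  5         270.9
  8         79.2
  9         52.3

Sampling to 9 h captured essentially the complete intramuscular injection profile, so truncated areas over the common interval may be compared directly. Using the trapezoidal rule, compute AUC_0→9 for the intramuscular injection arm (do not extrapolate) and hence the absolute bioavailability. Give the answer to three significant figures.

Trapezoidal AUC_0→9 (intramuscular injection):
  [0→1.5]: (0.0+793.9)/2 × 1.5 = 595.425
  [1.5→2.5]: (793.9+660.8)/2 × 1 = 727.35
  [2.5→3]: (660.8+568.3)/2 × 0.5 = 307.275
  [3→5]: (568.3+270.9)/2 × 2 = 839.2
  [5→8]: (270.9+79.2)/2 × 3 = 525.15
  [8→9]: (79.2+52.3)/2 × 1 = 65.75
  Sum = 3060.15 ng/mL·h
F = (AUC_ev/D_ev)/(AUC_iv/D_iv) = (3060.15/7.5)/(17500/5) = 408.02/3500 = 0.1166

F = 0.117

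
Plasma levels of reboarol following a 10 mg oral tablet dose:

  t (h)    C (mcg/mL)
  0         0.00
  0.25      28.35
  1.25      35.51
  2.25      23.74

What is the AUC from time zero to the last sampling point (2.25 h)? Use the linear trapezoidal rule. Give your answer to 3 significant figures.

AUC = 65.1 mcg/mL·h

Trapezoidal AUC_0→2.25:
  [0→0.25]: (0.00+28.35)/2 × 0.25 = 3.54375
  [0.25→1.25]: (28.35+35.51)/2 × 1 = 31.93
  [1.25→2.25]: (35.51+23.74)/2 × 1 = 29.625
  Sum = 65.09875 mcg/mL·h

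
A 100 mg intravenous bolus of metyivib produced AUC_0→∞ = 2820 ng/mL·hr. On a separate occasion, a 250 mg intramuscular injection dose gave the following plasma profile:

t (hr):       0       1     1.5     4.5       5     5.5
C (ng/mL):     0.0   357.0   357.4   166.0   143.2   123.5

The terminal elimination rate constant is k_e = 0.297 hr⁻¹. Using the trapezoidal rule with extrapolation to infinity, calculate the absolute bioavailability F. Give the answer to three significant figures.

Trapezoidal AUC_0→5.5 (intramuscular injection):
  [0→1]: (0.0+357.0)/2 × 1 = 178.5
  [1→1.5]: (357.0+357.4)/2 × 0.5 = 178.6
  [1.5→4.5]: (357.4+166.0)/2 × 3 = 785.1
  [4.5→5]: (166.0+143.2)/2 × 0.5 = 77.3
  [5→5.5]: (143.2+123.5)/2 × 0.5 = 66.675
  Sum = 1286.175 ng/mL·hr
Tail: C_last/k_e = 123.5/0.297 = 415.825
AUC_0→∞ (intramuscular injection) = 1286.175 + 415.825 = 1702.0 ng/mL·hr
F = (AUC_ev/D_ev)/(AUC_iv/D_iv) = (1702.0/250)/(2820/100) = 6.808/28.2 = 0.2414

F = 0.241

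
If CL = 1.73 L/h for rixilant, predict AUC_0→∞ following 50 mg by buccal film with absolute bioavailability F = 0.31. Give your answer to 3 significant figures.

AUC_0→∞ = F × Dose / CL
        = 0.31 × 50 / 1.73 = 8.95954 mg/L·h

AUC = 8.96 mg/L·h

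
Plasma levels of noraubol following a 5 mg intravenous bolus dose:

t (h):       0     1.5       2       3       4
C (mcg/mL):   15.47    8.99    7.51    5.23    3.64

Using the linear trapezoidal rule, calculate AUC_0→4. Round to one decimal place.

AUC = 33.3 mcg/mL·h

Trapezoidal AUC_0→4:
  [0→1.5]: (15.47+8.99)/2 × 1.5 = 18.345
  [1.5→2]: (8.99+7.51)/2 × 0.5 = 4.125
  [2→3]: (7.51+5.23)/2 × 1 = 6.37
  [3→4]: (5.23+3.64)/2 × 1 = 4.435
  Sum = 33.275 mcg/mL·h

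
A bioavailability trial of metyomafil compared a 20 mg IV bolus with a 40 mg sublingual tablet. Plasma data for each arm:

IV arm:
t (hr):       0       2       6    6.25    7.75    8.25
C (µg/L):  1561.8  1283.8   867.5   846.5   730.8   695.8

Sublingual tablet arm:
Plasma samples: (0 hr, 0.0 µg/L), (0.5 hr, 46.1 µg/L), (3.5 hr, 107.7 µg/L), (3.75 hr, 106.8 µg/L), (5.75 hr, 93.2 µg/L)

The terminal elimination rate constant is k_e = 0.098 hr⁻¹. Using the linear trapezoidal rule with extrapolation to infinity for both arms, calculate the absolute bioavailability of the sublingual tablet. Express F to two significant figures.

Trapezoidal AUC_0→8.25 (IV):
  [0→2]: (1561.8+1283.8)/2 × 2 = 2845.6
  [2→6]: (1283.8+867.5)/2 × 4 = 4302.6
  [6→6.25]: (867.5+846.5)/2 × 0.25 = 214.25
  [6.25→7.75]: (846.5+730.8)/2 × 1.5 = 1182.975
  [7.75→8.25]: (730.8+695.8)/2 × 0.5 = 356.65
  Sum = 8902.075 µg/L·hr
IV tail: 695.8/0.098 = 7100.000; AUC_iv,0→∞ = 8902.075 + 7100.000 = 16002.075 µg/L·hr
Trapezoidal AUC_0→5.75 (sublingual tablet):
  [0→0.5]: (0.0+46.1)/2 × 0.5 = 11.525
  [0.5→3.5]: (46.1+107.7)/2 × 3 = 230.7
  [3.5→3.75]: (107.7+106.8)/2 × 0.25 = 26.8125
  [3.75→5.75]: (106.8+93.2)/2 × 2 = 200.0
  Sum = 469.0375 µg/L·hr
sublingual tablet tail: 93.2/0.098 = 951.020; AUC_ev,0→∞ = 469.0375 + 951.020 = 1420.0575 µg/L·hr
F = (AUC_ev/D_ev)/(AUC_iv/D_iv) = (1420.0575/40)/(16002.075/20) = 35.5014/800.10375 = 0.0444

F = 0.044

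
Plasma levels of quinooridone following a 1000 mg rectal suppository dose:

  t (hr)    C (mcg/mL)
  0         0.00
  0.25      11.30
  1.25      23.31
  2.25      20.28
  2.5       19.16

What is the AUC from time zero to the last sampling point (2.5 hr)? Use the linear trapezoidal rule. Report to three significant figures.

Trapezoidal AUC_0→2.5:
  [0→0.25]: (0.00+11.30)/2 × 0.25 = 1.4125
  [0.25→1.25]: (11.30+23.31)/2 × 1 = 17.305
  [1.25→2.25]: (23.31+20.28)/2 × 1 = 21.795
  [2.25→2.5]: (20.28+19.16)/2 × 0.25 = 4.93
  Sum = 45.4425 mcg/mL·hr

AUC = 45.4 mcg/mL·hr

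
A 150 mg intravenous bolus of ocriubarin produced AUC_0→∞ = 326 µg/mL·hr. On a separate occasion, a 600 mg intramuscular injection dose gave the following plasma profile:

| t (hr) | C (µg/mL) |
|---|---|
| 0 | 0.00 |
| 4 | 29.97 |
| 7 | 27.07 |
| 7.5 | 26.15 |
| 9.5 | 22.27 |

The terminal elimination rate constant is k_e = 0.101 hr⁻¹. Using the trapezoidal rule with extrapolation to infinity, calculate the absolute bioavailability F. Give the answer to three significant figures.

F = 0.328

Trapezoidal AUC_0→9.5 (intramuscular injection):
  [0→4]: (0.00+29.97)/2 × 4 = 59.94
  [4→7]: (29.97+27.07)/2 × 3 = 85.56
  [7→7.5]: (27.07+26.15)/2 × 0.5 = 13.305
  [7.5→9.5]: (26.15+22.27)/2 × 2 = 48.42
  Sum = 207.225 µg/mL·hr
Tail: C_last/k_e = 22.27/0.101 = 220.495
AUC_0→∞ (intramuscular injection) = 207.225 + 220.495 = 427.72 µg/mL·hr
F = (AUC_ev/D_ev)/(AUC_iv/D_iv) = (427.72/600)/(326/150) = 0.712867/2.17333 = 0.3280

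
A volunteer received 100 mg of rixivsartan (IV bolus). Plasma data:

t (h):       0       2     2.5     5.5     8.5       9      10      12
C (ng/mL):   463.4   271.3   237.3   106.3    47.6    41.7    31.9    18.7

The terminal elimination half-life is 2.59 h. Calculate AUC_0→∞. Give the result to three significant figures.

Trapezoidal AUC_0→12:
  [0→2]: (463.4+271.3)/2 × 2 = 734.7
  [2→2.5]: (271.3+237.3)/2 × 0.5 = 127.15
  [2.5→5.5]: (237.3+106.3)/2 × 3 = 515.4
  [5.5→8.5]: (106.3+47.6)/2 × 3 = 230.85
  [8.5→9]: (47.6+41.7)/2 × 0.5 = 22.325
  [9→10]: (41.7+31.9)/2 × 1 = 36.8
  [10→12]: (31.9+18.7)/2 × 2 = 50.6
  Sum = 1717.825 ng/mL·h
k_e = ln2 / t½ = 0.693147 / 2.59 = 0.2676 h^-1
Extrapolated tail: C_last / k_e = 18.7 / 0.2676 = 69.880
AUC_0→∞ = 1717.825 + 69.880 = 1787.705 ng/mL·h

AUC = 1790 ng/mL·h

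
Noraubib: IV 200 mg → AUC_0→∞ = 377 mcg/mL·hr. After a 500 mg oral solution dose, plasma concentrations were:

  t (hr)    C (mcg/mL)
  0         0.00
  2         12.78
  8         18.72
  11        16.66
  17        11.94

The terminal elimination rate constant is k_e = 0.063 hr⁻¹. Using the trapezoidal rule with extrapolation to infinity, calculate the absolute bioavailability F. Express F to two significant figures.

Trapezoidal AUC_0→17 (oral solution):
  [0→2]: (0.00+12.78)/2 × 2 = 12.78
  [2→8]: (12.78+18.72)/2 × 6 = 94.5
  [8→11]: (18.72+16.66)/2 × 3 = 53.07
  [11→17]: (16.66+11.94)/2 × 6 = 85.8
  Sum = 246.15 mcg/mL·hr
Tail: C_last/k_e = 11.94/0.063 = 189.524
AUC_0→∞ (oral solution) = 246.15 + 189.524 = 435.674 mcg/mL·hr
F = (AUC_ev/D_ev)/(AUC_iv/D_iv) = (435.674/500)/(377/200) = 0.871348/1.885 = 0.4623

F = 0.46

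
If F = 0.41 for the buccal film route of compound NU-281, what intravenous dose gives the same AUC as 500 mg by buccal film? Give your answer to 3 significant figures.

D_iv = 205 mg

Systemic exposure from an extravascular dose = F × D_ev, so the equivalent IV dose is F × D_ev.
D_iv = F × D_ev = 0.41 × 500 = 205 mg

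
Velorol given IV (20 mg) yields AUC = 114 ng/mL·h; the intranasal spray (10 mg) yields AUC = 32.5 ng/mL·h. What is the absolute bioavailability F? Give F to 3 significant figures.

F = 0.570

F = (AUC_ev / D_ev) / (AUC_iv / D_iv)
  = (32.5/10) / (114/20)
  = 3.25 / 5.7 = 0.5702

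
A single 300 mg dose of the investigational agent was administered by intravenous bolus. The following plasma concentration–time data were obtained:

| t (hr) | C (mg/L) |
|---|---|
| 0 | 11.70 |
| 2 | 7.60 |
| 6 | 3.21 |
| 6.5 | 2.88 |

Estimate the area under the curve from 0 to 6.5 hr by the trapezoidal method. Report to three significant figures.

Trapezoidal AUC_0→6.5:
  [0→2]: (11.70+7.60)/2 × 2 = 19.3
  [2→6]: (7.60+3.21)/2 × 4 = 21.62
  [6→6.5]: (3.21+2.88)/2 × 0.5 = 1.5225
  Sum = 42.4425 mg/L·hr

AUC = 42.4 mg/L·hr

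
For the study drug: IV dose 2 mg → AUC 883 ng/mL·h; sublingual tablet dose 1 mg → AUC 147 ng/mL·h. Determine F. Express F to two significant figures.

F = 0.33

F = (AUC_ev / D_ev) / (AUC_iv / D_iv)
  = (147/1) / (883/2)
  = 147 / 441.5 = 0.3330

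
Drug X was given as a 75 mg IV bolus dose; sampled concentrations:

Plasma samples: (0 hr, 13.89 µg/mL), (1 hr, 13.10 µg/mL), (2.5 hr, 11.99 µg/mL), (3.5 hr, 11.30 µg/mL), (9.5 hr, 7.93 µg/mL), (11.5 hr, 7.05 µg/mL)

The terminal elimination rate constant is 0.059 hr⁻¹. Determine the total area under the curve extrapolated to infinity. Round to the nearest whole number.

Trapezoidal AUC_0→11.5:
  [0→1]: (13.89+13.10)/2 × 1 = 13.495
  [1→2.5]: (13.10+11.99)/2 × 1.5 = 18.8175
  [2.5→3.5]: (11.99+11.30)/2 × 1 = 11.645
  [3.5→9.5]: (11.30+7.93)/2 × 6 = 57.69
  [9.5→11.5]: (7.93+7.05)/2 × 2 = 14.98
  Sum = 116.6275 µg/mL·hr
Extrapolated tail: C_last / k_e = 7.05 / 0.059 = 119.492
AUC_0→∞ = 116.6275 + 119.492 = 236.1195 µg/mL·hr

AUC = 236 µg/mL·hr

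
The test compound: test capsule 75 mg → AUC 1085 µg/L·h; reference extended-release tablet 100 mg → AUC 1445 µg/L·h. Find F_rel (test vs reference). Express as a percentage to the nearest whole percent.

F_rel = 100%

F_rel = (AUC_test/D_test) / (AUC_ref/D_ref)
      = (1085/75) / (1445/100)
      = 14.4667 / 14.45 = 1.0012 = 100.12%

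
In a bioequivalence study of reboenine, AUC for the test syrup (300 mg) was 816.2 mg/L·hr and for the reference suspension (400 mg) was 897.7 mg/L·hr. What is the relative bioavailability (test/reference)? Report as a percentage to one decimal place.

F_rel = (AUC_test/D_test) / (AUC_ref/D_ref)
      = (816.2/300) / (897.7/400)
      = 2.72067 / 2.24425 = 1.2123 = 121.23%

F_rel = 121.2%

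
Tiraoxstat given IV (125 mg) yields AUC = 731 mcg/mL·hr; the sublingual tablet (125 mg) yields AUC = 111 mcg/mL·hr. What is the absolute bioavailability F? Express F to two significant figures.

F = 0.15

F = (AUC_ev / D_ev) / (AUC_iv / D_iv)
  = (111/125) / (731/125)
  = 0.888 / 5.848 = 0.1518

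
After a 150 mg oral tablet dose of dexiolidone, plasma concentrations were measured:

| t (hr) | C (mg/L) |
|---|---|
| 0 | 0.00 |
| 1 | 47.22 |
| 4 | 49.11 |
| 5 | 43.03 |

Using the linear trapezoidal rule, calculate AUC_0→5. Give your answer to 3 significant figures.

AUC = 214 mg/L·hr

Trapezoidal AUC_0→5:
  [0→1]: (0.00+47.22)/2 × 1 = 23.61
  [1→4]: (47.22+49.11)/2 × 3 = 144.495
  [4→5]: (49.11+43.03)/2 × 1 = 46.07
  Sum = 214.175 mg/L·hr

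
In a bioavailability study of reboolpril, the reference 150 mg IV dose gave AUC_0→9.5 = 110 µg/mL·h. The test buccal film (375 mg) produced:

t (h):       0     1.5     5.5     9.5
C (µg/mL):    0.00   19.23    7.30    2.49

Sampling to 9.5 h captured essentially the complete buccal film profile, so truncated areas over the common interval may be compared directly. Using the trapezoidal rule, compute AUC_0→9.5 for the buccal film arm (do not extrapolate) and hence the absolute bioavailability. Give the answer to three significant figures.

Trapezoidal AUC_0→9.5 (buccal film):
  [0→1.5]: (0.00+19.23)/2 × 1.5 = 14.4225
  [1.5→5.5]: (19.23+7.30)/2 × 4 = 53.06
  [5.5→9.5]: (7.30+2.49)/2 × 4 = 19.58
  Sum = 87.0625 µg/mL·h
F = (AUC_ev/D_ev)/(AUC_iv/D_iv) = (87.0625/375)/(110/150) = 0.232167/0.733333 = 0.3166

F = 0.317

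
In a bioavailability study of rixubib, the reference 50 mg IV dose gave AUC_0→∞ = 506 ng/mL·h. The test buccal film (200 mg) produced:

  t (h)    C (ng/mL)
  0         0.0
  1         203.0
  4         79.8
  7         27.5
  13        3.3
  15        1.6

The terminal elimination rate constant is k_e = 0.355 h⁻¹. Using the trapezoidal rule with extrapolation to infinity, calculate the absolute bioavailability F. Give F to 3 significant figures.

F = 0.390

Trapezoidal AUC_0→15 (buccal film):
  [0→1]: (0.0+203.0)/2 × 1 = 101.5
  [1→4]: (203.0+79.8)/2 × 3 = 424.2
  [4→7]: (79.8+27.5)/2 × 3 = 160.95
  [7→13]: (27.5+3.3)/2 × 6 = 92.4
  [13→15]: (3.3+1.6)/2 × 2 = 4.9
  Sum = 783.95 ng/mL·h
Tail: C_last/k_e = 1.6/0.355 = 4.507
AUC_0→∞ (buccal film) = 783.95 + 4.507 = 788.457 ng/mL·h
F = (AUC_ev/D_ev)/(AUC_iv/D_iv) = (788.457/200)/(506/50) = 3.942285/10.12 = 0.3896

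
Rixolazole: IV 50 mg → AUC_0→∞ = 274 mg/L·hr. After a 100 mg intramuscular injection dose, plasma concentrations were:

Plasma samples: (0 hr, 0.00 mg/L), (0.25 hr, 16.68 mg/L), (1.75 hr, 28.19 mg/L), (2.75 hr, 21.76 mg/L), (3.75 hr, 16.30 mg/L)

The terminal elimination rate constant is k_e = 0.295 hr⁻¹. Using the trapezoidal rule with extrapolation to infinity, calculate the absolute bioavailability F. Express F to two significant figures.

Trapezoidal AUC_0→3.75 (intramuscular injection):
  [0→0.25]: (0.00+16.68)/2 × 0.25 = 2.085
  [0.25→1.75]: (16.68+28.19)/2 × 1.5 = 33.6525
  [1.75→2.75]: (28.19+21.76)/2 × 1 = 24.975
  [2.75→3.75]: (21.76+16.30)/2 × 1 = 19.03
  Sum = 79.7425 mg/L·hr
Tail: C_last/k_e = 16.30/0.295 = 55.254
AUC_0→∞ (intramuscular injection) = 79.7425 + 55.254 = 134.9965 mg/L·hr
F = (AUC_ev/D_ev)/(AUC_iv/D_iv) = (134.9965/100)/(274/50) = 1.349965/5.48 = 0.2463

F = 0.25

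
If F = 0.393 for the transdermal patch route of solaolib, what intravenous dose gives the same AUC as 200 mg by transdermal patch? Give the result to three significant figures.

D_iv = 78.6 mg

Systemic exposure from an extravascular dose = F × D_ev, so the equivalent IV dose is F × D_ev.
D_iv = F × D_ev = 0.393 × 200 = 78.6 mg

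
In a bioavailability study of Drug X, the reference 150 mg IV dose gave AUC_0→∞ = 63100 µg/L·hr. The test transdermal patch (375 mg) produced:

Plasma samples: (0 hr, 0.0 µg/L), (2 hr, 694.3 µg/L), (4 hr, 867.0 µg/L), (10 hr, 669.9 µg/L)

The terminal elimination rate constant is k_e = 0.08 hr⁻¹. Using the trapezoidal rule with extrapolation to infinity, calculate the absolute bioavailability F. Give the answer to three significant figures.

F = 0.0966

Trapezoidal AUC_0→10 (transdermal patch):
  [0→2]: (0.0+694.3)/2 × 2 = 694.3
  [2→4]: (694.3+867.0)/2 × 2 = 1561.3
  [4→10]: (867.0+669.9)/2 × 6 = 4610.7
  Sum = 6866.3 µg/L·hr
Tail: C_last/k_e = 669.9/0.08 = 8373.750
AUC_0→∞ (transdermal patch) = 6866.3 + 8373.750 = 15240.05 µg/L·hr
F = (AUC_ev/D_ev)/(AUC_iv/D_iv) = (15240.05/375)/(63100/150) = 40.6401/420.667 = 0.0966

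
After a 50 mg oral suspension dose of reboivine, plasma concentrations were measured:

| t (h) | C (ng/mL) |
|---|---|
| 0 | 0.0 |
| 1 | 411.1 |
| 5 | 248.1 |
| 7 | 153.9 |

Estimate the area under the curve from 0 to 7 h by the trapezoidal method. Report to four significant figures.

Trapezoidal AUC_0→7:
  [0→1]: (0.0+411.1)/2 × 1 = 205.55
  [1→5]: (411.1+248.1)/2 × 4 = 1318.4
  [5→7]: (248.1+153.9)/2 × 2 = 402.0
  Sum = 1925.95 ng/mL·h

AUC = 1926 ng/mL·h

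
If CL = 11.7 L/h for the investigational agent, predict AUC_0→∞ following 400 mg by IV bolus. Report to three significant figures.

AUC_0→∞ = Dose_iv / CL
        = 400 / 11.7 = 34.188 mg/L·h

AUC = 34.2 mg/L·h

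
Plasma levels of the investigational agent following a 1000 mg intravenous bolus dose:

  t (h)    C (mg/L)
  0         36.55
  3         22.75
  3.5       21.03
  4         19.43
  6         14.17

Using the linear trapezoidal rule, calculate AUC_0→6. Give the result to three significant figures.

AUC = 144 mg/L·h

Trapezoidal AUC_0→6:
  [0→3]: (36.55+22.75)/2 × 3 = 88.95
  [3→3.5]: (22.75+21.03)/2 × 0.5 = 10.945
  [3.5→4]: (21.03+19.43)/2 × 0.5 = 10.115
  [4→6]: (19.43+14.17)/2 × 2 = 33.6
  Sum = 143.61 mg/L·h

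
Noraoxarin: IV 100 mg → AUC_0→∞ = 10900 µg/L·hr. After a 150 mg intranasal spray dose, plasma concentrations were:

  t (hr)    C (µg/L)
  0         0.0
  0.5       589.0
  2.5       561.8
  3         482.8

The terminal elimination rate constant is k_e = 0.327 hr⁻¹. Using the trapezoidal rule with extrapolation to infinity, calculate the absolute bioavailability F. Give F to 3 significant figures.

F = 0.186

Trapezoidal AUC_0→3 (intranasal spray):
  [0→0.5]: (0.0+589.0)/2 × 0.5 = 147.25
  [0.5→2.5]: (589.0+561.8)/2 × 2 = 1150.8
  [2.5→3]: (561.8+482.8)/2 × 0.5 = 261.15
  Sum = 1559.2 µg/L·hr
Tail: C_last/k_e = 482.8/0.327 = 1476.453
AUC_0→∞ (intranasal spray) = 1559.2 + 1476.453 = 3035.653 µg/L·hr
F = (AUC_ev/D_ev)/(AUC_iv/D_iv) = (3035.653/150)/(10900/100) = 20.2377/109 = 0.1857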